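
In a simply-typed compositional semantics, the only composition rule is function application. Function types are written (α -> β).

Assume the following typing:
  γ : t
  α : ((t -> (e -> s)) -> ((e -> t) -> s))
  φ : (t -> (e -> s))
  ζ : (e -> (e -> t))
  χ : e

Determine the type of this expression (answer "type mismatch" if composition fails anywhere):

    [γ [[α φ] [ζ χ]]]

type mismatch

[α φ]: α is ((t -> (e -> s)) -> ((e -> t) -> s)), φ is (t -> (e -> s)); result ((e -> t) -> s).
[ζ χ]: ζ is (e -> (e -> t)), χ is e; result (e -> t).
[[α φ] [ζ χ]]: [α φ] is ((e -> t) -> s), [ζ χ] is (e -> t); result s.
[γ [[α φ] [ζ χ]]]: t with s — neither is a function whose domain matches the other; composition fails here.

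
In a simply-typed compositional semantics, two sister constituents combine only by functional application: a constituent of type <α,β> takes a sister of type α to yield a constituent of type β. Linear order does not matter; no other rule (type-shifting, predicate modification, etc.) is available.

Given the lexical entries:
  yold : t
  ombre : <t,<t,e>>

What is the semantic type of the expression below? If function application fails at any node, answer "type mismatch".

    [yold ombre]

<t,e>

[yold ombre]: ombre is <t,<t,e>>, yold is t; result <t,e>.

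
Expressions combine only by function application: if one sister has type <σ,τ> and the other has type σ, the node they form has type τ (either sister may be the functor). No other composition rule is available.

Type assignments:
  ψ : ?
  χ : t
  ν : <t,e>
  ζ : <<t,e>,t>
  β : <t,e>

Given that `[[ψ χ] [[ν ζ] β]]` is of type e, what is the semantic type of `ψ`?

[[ψ χ] [[ν ζ] β]] must have type e. The sister [[ν ζ] β] has type e; that is not a function onto e, so [ψ χ] must be the functor, of type <e,e>.
[ψ χ] must have type <e,e>. The sister χ has type t; that is not a function onto <e,e>, so ψ must be the functor, of type <t,<e,e>>.

<t,<e,e>>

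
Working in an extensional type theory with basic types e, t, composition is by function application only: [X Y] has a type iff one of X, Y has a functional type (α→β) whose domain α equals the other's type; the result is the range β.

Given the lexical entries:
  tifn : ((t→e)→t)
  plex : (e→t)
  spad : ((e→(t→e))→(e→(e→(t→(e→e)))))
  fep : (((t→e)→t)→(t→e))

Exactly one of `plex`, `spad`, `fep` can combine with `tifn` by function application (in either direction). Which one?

plex : (e→t) — does not combine with tifn.
spad : ((e→(t→e))→(e→(e→(t→(e→e))))) — does not combine with tifn.
fep — combines: fep : (((t→e)→t)→(t→e)) takes tifn : ((t→e)→t) as argument, giving (t→e).

fep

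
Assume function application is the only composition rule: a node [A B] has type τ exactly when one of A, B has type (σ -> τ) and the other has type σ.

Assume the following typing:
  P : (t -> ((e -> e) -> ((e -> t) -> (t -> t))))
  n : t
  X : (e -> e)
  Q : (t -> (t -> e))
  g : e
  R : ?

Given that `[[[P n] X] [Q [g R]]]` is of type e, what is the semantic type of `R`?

At [[[P n] X] [Q [g R]]] (required: e): [[P n] X] is ((e -> t) -> (t -> t)), which is not a function with range e; hence [Q [g R]] is the functor — type (((e -> t) -> (t -> t)) -> e).
At [Q [g R]] (required: (((e -> t) -> (t -> t)) -> e)): Q is (t -> (t -> e)), which is not a function with range (((e -> t) -> (t -> t)) -> e); hence [g R] is the functor — type ((t -> (t -> e)) -> (((e -> t) -> (t -> t)) -> e)).
At [g R] (required: ((t -> (t -> e)) -> (((e -> t) -> (t -> t)) -> e))): g is e, which is not a function with range ((t -> (t -> e)) -> (((e -> t) -> (t -> t)) -> e)); hence R is the functor — type (e -> ((t -> (t -> e)) -> (((e -> t) -> (t -> t)) -> e))).

(e -> ((t -> (t -> e)) -> (((e -> t) -> (t -> t)) -> e)))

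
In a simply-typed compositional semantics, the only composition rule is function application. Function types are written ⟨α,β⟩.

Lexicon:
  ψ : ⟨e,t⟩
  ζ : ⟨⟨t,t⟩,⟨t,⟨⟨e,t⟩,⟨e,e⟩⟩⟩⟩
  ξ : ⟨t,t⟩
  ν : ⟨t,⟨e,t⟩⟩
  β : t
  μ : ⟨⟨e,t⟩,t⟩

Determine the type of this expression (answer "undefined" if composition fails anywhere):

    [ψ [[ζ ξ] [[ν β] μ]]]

⟨e,e⟩

[ζ ξ] — ζ of type ⟨⟨t,t⟩,⟨t,⟨⟨e,t⟩,⟨e,e⟩⟩⟩⟩ combines with ξ of type ⟨t,t⟩: type ⟨t,⟨⟨e,t⟩,⟨e,e⟩⟩⟩.
[ν β] — ν of type ⟨t,⟨e,t⟩⟩ combines with β of type t: type ⟨e,t⟩.
[[ν β] μ] — μ of type ⟨⟨e,t⟩,t⟩ combines with [ν β] of type ⟨e,t⟩: type t.
[[ζ ξ] [[ν β] μ]] — [ζ ξ] of type ⟨t,⟨⟨e,t⟩,⟨e,e⟩⟩⟩ combines with [[ν β] μ] of type t: type ⟨⟨e,t⟩,⟨e,e⟩⟩.
[ψ [[ζ ξ] [[ν β] μ]]] — [[ζ ξ] [[ν β] μ]] of type ⟨⟨e,t⟩,⟨e,e⟩⟩ combines with ψ of type ⟨e,t⟩: type ⟨e,e⟩.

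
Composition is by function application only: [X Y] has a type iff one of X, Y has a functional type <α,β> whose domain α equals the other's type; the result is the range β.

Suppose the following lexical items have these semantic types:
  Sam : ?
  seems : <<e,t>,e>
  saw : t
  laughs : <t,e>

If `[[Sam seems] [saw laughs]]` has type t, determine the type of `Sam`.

For [[Sam seems] [saw laughs]] to have type t with [saw laughs] of type e, [Sam seems] must be the function: [Sam seems] : <e,t>.
For [Sam seems] to have type <e,t> with seems of type <<e,t>,e>, Sam must be the function: Sam : <<<e,t>,e>,<e,t>>.

<<<e,t>,e>,<e,t>>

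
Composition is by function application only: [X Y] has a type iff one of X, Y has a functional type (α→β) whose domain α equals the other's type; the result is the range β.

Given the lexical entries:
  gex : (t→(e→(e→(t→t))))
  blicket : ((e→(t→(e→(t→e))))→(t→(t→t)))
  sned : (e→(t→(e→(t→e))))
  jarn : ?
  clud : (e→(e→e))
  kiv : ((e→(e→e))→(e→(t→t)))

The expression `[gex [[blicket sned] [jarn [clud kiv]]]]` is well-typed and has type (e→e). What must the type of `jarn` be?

((e→(t→t))→((t→(t→t))→((t→(e→(e→(t→t))))→(e→e))))

[gex [[blicket sned] [jarn [clud kiv]]]] is required to be (e→e). gex : (t→(e→(e→(t→t)))) cannot yield (e→e) as functor, so [[blicket sned] [jarn [clud kiv]]] : ((t→(e→(e→(t→t))))→(e→e)).
[[blicket sned] [jarn [clud kiv]]] is required to be ((t→(e→(e→(t→t))))→(e→e)). [blicket sned] : (t→(t→t)) cannot yield ((t→(e→(e→(t→t))))→(e→e)) as functor, so [jarn [clud kiv]] : ((t→(t→t))→((t→(e→(e→(t→t))))→(e→e))).
[jarn [clud kiv]] is required to be ((t→(t→t))→((t→(e→(e→(t→t))))→(e→e))). [clud kiv] : (e→(t→t)) cannot yield ((t→(t→t))→((t→(e→(e→(t→t))))→(e→e))) as functor, so jarn : ((e→(t→t))→((t→(t→t))→((t→(e→(e→(t→t))))→(e→e)))).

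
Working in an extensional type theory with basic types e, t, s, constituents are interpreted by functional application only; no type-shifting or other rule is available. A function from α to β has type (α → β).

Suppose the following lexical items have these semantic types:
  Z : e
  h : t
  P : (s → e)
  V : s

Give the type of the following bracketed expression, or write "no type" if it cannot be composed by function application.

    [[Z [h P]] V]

[h P]: t and (s → e) cannot combine by function application — type clash.

no type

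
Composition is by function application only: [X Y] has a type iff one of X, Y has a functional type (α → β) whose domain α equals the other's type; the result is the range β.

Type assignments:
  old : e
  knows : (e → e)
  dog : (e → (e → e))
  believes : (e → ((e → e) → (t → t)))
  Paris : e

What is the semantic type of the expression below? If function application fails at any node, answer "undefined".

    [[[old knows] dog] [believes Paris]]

(t → t)

[old knows]: knows is (e → e), old is e; result e.
[[old knows] dog]: dog is (e → (e → e)), [old knows] is e; result (e → e).
[believes Paris]: believes is (e → ((e → e) → (t → t))), Paris is e; result ((e → e) → (t → t)).
[[[old knows] dog] [believes Paris]]: [believes Paris] is ((e → e) → (t → t)), [[old knows] dog] is (e → e); result (t → t).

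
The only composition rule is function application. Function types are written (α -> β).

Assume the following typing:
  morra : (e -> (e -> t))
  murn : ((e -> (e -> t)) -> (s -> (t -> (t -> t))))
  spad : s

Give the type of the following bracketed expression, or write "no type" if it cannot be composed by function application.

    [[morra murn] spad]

(t -> (t -> t))

[morra murn] — murn of type ((e -> (e -> t)) -> (s -> (t -> (t -> t)))) combines with morra of type (e -> (e -> t)): type (s -> (t -> (t -> t))).
[[morra murn] spad] — [morra murn] of type (s -> (t -> (t -> t))) combines with spad of type s: type (t -> (t -> t)).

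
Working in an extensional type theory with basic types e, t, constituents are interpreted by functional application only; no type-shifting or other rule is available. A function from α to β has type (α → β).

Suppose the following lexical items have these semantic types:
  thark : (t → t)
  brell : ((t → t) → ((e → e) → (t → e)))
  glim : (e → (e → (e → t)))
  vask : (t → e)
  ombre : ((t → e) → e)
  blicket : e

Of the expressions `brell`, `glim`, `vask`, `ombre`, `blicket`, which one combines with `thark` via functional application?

brell

brell — combines: brell : ((t → t) → ((e → e) → (t → e))) takes thark : (t → t) as argument, giving ((e → e) → (t → e)).
glim : (e → (e → (e → t))) — does not combine with thark.
vask : (t → e) — does not combine with thark.
ombre : ((t → e) → e) — does not combine with thark.
blicket : e — does not combine with thark.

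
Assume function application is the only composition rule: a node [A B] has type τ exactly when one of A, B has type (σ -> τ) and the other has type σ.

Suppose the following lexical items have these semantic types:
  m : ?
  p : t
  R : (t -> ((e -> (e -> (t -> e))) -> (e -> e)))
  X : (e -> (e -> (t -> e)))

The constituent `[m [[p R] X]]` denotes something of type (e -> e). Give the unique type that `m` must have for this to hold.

[m [[p R] X]] must have type (e -> e). The sister [[p R] X] has type (e -> e); that is not a function onto (e -> e), so m must be the functor, of type ((e -> e) -> (e -> e)).

((e -> e) -> (e -> e))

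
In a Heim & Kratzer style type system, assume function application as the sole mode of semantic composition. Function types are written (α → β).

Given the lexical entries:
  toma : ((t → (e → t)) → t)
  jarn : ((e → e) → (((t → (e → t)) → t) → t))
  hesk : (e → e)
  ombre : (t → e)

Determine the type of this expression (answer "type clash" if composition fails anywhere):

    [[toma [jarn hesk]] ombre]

e

[jarn hesk] — jarn of type ((e → e) → (((t → (e → t)) → t) → t)) combines with hesk of type (e → e): type (((t → (e → t)) → t) → t).
[toma [jarn hesk]] — [jarn hesk] of type (((t → (e → t)) → t) → t) combines with toma of type ((t → (e → t)) → t): type t.
[[toma [jarn hesk]] ombre] — ombre of type (t → e) combines with [toma [jarn hesk]] of type t: type e.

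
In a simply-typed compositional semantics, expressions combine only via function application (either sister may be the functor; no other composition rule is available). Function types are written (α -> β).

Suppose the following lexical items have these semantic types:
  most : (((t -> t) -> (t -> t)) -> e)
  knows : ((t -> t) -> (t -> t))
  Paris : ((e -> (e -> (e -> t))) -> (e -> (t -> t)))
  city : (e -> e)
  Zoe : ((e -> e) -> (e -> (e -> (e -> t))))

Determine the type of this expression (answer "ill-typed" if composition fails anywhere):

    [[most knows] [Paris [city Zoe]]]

[most knows]: most is (((t -> t) -> (t -> t)) -> e), knows is ((t -> t) -> (t -> t)); result e.
[city Zoe]: Zoe is ((e -> e) -> (e -> (e -> (e -> t)))), city is (e -> e); result (e -> (e -> (e -> t))).
[Paris [city Zoe]]: Paris is ((e -> (e -> (e -> t))) -> (e -> (t -> t))), [city Zoe] is (e -> (e -> (e -> t))); result (e -> (t -> t)).
[[most knows] [Paris [city Zoe]]]: [Paris [city Zoe]] is (e -> (t -> t)), [most knows] is e; result (t -> t).

(t -> t)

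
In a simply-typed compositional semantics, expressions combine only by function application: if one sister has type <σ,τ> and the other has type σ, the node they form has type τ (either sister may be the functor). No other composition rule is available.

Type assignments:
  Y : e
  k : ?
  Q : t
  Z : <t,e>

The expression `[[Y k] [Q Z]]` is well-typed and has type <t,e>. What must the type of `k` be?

[[Y k] [Q Z]] is required to be <t,e>. [Q Z] : e cannot yield <t,e> as functor, so [Y k] : <e,<t,e>>.
[Y k] is required to be <e,<t,e>>. Y : e cannot yield <e,<t,e>> as functor, so k : <e,<e,<t,e>>>.

<e,<e,<t,e>>>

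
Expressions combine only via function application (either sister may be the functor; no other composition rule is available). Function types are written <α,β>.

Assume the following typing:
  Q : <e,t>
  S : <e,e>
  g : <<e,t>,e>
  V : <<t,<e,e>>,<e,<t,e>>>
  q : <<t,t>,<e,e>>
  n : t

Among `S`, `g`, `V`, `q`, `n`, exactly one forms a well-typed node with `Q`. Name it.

S : <e,e> — Q needs e; S needs e; neither fits.
g — combines: g : <<e,t>,e> takes Q : <e,t> as argument, giving e.
V : <<t,<e,e>>,<e,<t,e>>> — Q needs e; V needs <t,<e,e>>; neither fits.
q : <<t,t>,<e,e>> — Q needs e; q needs <t,t>; neither fits.
n : t — Q needs e; n needs nothing (atomic); neither fits.

g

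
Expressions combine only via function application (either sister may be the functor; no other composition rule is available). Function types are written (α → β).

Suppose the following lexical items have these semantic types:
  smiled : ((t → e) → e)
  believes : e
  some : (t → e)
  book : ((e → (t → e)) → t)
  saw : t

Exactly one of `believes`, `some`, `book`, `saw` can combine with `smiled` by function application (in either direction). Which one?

believes : e — smiled needs (t → e); believes needs nothing (atomic); neither fits.
some — combines: smiled : ((t → e) → e) takes some : (t → e) as argument, giving e.
book : ((e → (t → e)) → t) — smiled needs (t → e); book needs (e → (t → e)); neither fits.
saw : t — smiled needs (t → e); saw needs nothing (atomic); neither fits.

some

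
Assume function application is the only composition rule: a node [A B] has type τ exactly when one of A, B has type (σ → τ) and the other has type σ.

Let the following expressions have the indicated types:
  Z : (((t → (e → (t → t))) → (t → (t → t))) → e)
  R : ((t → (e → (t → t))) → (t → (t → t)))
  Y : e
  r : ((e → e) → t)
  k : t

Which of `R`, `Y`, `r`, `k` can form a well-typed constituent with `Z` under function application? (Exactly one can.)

R

R — combines: Z : (((t → (e → (t → t))) → (t → (t → t))) → e) takes R : ((t → (e → (t → t))) → (t → (t → t))) as argument, giving e.
Y : e — Z needs ((t → (e → (t → t))) → (t → (t → t))); Y needs nothing (atomic); neither fits.
r : ((e → e) → t) — Z needs ((t → (e → (t → t))) → (t → (t → t))); r needs (e → e); neither fits.
k : t — Z needs ((t → (e → (t → t))) → (t → (t → t))); k needs nothing (atomic); neither fits.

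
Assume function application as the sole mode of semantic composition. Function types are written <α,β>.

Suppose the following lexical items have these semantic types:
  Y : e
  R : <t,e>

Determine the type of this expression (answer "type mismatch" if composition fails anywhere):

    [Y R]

[Y R]: e with <t,e> — neither is a function whose domain matches the other; composition fails here.

type mismatch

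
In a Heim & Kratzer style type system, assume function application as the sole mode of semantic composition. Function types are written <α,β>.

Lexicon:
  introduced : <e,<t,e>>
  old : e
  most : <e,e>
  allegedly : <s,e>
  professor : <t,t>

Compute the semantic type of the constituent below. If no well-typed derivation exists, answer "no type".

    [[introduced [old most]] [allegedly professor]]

no type

[old most] — most of type <e,e> combines with old of type e: type e.
[introduced [old most]] — introduced of type <e,<t,e>> combines with [old most] of type e: type <t,e>.
[allegedly professor]: <s,e> and <t,t> cannot combine by function application — type clash.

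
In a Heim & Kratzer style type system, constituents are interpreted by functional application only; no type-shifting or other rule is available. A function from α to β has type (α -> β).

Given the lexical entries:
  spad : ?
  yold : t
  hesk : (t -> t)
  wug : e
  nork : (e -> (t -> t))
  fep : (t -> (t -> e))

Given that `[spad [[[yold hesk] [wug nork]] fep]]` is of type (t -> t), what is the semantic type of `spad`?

((t -> e) -> (t -> t))

[spad [[[yold hesk] [wug nork]] fep]] must have type (t -> t). The sister [[[yold hesk] [wug nork]] fep] has type (t -> e); that is not a function onto (t -> t), so spad must be the functor, of type ((t -> e) -> (t -> t)).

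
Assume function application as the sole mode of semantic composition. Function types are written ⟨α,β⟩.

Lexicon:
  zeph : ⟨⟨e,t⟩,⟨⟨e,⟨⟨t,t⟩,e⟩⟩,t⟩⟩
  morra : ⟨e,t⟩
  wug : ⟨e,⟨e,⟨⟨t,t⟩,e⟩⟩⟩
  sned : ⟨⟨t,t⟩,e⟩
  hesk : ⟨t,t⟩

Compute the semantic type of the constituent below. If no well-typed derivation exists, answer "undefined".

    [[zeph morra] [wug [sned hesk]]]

t

[zeph morra] — zeph of type ⟨⟨e,t⟩,⟨⟨e,⟨⟨t,t⟩,e⟩⟩,t⟩⟩ combines with morra of type ⟨e,t⟩: type ⟨⟨e,⟨⟨t,t⟩,e⟩⟩,t⟩.
[sned hesk] — sned of type ⟨⟨t,t⟩,e⟩ combines with hesk of type ⟨t,t⟩: type e.
[wug [sned hesk]] — wug of type ⟨e,⟨e,⟨⟨t,t⟩,e⟩⟩⟩ combines with [sned hesk] of type e: type ⟨e,⟨⟨t,t⟩,e⟩⟩.
[[zeph morra] [wug [sned hesk]]] — [zeph morra] of type ⟨⟨e,⟨⟨t,t⟩,e⟩⟩,t⟩ combines with [wug [sned hesk]] of type ⟨e,⟨⟨t,t⟩,e⟩⟩: type t.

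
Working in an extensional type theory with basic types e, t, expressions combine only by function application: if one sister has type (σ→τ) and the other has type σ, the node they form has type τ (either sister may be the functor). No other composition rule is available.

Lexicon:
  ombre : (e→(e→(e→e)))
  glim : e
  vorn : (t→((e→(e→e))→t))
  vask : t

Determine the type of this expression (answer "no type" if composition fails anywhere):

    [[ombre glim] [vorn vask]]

[ombre glim]: functor ombre : (e→(e→(e→e))), argument glim : e; result (e→(e→e)).
[vorn vask]: functor vorn : (t→((e→(e→e))→t)), argument vask : t; result ((e→(e→e))→t).
[[ombre glim] [vorn vask]]: functor [vorn vask] : ((e→(e→e))→t), argument [ombre glim] : (e→(e→e)); result t.

t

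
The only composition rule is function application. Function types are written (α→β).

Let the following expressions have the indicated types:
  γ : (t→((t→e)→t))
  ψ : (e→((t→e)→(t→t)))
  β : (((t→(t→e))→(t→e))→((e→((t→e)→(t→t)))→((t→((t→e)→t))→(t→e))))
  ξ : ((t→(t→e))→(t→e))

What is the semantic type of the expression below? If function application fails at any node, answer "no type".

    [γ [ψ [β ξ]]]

[β ξ]: (((t→(t→e))→(t→e))→((e→((t→e)→(t→t)))→((t→((t→e)→t))→(t→e)))) applied to ((t→(t→e))→(t→e)) yields ((e→((t→e)→(t→t)))→((t→((t→e)→t))→(t→e))).
[ψ [β ξ]]: ((e→((t→e)→(t→t)))→((t→((t→e)→t))→(t→e))) applied to (e→((t→e)→(t→t))) yields ((t→((t→e)→t))→(t→e)).
[γ [ψ [β ξ]]]: ((t→((t→e)→t))→(t→e)) applied to (t→((t→e)→t)) yields (t→e).

(t→e)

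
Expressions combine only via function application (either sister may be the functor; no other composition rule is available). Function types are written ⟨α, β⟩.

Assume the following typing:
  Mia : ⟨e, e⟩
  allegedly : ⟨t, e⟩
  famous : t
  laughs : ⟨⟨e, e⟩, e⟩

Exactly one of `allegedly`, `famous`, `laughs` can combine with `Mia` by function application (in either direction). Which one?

laughs

allegedly : ⟨t, e⟩ — does not combine with Mia.
famous : t — does not combine with Mia.
laughs — combines: laughs : ⟨⟨e, e⟩, e⟩ takes Mia : ⟨e, e⟩ as argument, giving e.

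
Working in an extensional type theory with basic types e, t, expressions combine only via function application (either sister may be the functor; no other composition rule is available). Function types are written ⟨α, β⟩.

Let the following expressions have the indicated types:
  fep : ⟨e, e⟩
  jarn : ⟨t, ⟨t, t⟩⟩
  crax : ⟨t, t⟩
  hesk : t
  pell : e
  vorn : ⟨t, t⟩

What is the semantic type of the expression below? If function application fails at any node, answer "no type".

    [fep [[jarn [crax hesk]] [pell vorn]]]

no type

[crax hesk] — crax of type ⟨t, t⟩ combines with hesk of type t: type t.
[jarn [crax hesk]] — jarn of type ⟨t, ⟨t, t⟩⟩ combines with [crax hesk] of type t: type ⟨t, t⟩.
[pell vorn]: e and ⟨t, t⟩ cannot combine by function application — type clash.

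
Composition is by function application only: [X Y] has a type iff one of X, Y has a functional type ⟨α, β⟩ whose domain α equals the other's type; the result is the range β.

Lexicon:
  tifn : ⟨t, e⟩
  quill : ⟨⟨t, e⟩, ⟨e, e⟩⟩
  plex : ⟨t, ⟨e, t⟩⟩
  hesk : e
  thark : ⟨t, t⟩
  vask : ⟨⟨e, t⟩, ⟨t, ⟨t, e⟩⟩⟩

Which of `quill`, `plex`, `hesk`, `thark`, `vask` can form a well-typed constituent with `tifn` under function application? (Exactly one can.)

quill — combines: quill : ⟨⟨t, e⟩, ⟨e, e⟩⟩ takes tifn : ⟨t, e⟩ as argument, giving ⟨e, e⟩.
plex : ⟨t, ⟨e, t⟩⟩ — tifn needs t; plex needs t; neither fits.
hesk : e — tifn needs t; hesk needs nothing (atomic); neither fits.
thark : ⟨t, t⟩ — tifn needs t; thark needs t; neither fits.
vask : ⟨⟨e, t⟩, ⟨t, ⟨t, e⟩⟩⟩ — tifn needs t; vask needs ⟨e, t⟩; neither fits.

quill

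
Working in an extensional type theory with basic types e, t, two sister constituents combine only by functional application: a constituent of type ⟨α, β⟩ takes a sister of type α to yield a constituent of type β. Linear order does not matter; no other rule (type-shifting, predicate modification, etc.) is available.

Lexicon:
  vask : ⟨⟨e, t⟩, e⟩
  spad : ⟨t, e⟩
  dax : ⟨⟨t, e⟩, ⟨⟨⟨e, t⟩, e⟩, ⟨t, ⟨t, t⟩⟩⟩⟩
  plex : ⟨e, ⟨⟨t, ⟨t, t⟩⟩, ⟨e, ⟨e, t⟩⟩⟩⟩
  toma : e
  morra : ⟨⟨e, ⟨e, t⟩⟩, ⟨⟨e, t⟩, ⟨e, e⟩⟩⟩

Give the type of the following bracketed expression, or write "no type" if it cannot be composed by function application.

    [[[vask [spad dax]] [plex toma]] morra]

⟨⟨e, t⟩, ⟨e, e⟩⟩

[spad dax]: ⟨⟨t, e⟩, ⟨⟨⟨e, t⟩, e⟩, ⟨t, ⟨t, t⟩⟩⟩⟩ applied to ⟨t, e⟩ yields ⟨⟨⟨e, t⟩, e⟩, ⟨t, ⟨t, t⟩⟩⟩.
[vask [spad dax]]: ⟨⟨⟨e, t⟩, e⟩, ⟨t, ⟨t, t⟩⟩⟩ applied to ⟨⟨e, t⟩, e⟩ yields ⟨t, ⟨t, t⟩⟩.
[plex toma]: ⟨e, ⟨⟨t, ⟨t, t⟩⟩, ⟨e, ⟨e, t⟩⟩⟩⟩ applied to e yields ⟨⟨t, ⟨t, t⟩⟩, ⟨e, ⟨e, t⟩⟩⟩.
[[vask [spad dax]] [plex toma]]: ⟨⟨t, ⟨t, t⟩⟩, ⟨e, ⟨e, t⟩⟩⟩ applied to ⟨t, ⟨t, t⟩⟩ yields ⟨e, ⟨e, t⟩⟩.
[[[vask [spad dax]] [plex toma]] morra]: ⟨⟨e, ⟨e, t⟩⟩, ⟨⟨e, t⟩, ⟨e, e⟩⟩⟩ applied to ⟨e, ⟨e, t⟩⟩ yields ⟨⟨e, t⟩, ⟨e, e⟩⟩.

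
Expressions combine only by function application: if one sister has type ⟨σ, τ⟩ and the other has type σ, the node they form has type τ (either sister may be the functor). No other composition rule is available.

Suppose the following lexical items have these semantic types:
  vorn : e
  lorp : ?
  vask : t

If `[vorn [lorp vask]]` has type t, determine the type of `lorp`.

⟨t, ⟨e, t⟩⟩

[vorn [lorp vask]] is required to be t. vorn : e cannot yield t as functor, so [lorp vask] : ⟨e, t⟩.
[lorp vask] is required to be ⟨e, t⟩. vask : t cannot yield ⟨e, t⟩ as functor, so lorp : ⟨t, ⟨e, t⟩⟩.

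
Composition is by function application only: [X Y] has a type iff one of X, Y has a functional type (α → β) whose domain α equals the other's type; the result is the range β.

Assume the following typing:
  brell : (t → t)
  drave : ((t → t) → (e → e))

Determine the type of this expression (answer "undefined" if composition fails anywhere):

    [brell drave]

At [brell drave], drave : ((t → t) → (e → e)) takes brell : (t → t), giving (e → e).

(e → e)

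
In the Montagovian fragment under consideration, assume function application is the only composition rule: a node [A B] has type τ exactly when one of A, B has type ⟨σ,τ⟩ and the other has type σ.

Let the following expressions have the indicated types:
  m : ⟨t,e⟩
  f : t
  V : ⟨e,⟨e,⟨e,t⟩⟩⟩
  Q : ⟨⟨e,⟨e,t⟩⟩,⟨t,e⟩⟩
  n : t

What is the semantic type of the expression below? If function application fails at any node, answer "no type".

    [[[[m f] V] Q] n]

[m f]: functor m : ⟨t,e⟩, argument f : t; result e.
[[m f] V]: functor V : ⟨e,⟨e,⟨e,t⟩⟩⟩, argument [m f] : e; result ⟨e,⟨e,t⟩⟩.
[[[m f] V] Q]: functor Q : ⟨⟨e,⟨e,t⟩⟩,⟨t,e⟩⟩, argument [[m f] V] : ⟨e,⟨e,t⟩⟩; result ⟨t,e⟩.
[[[[m f] V] Q] n]: functor [[[m f] V] Q] : ⟨t,e⟩, argument n : t; result e.

e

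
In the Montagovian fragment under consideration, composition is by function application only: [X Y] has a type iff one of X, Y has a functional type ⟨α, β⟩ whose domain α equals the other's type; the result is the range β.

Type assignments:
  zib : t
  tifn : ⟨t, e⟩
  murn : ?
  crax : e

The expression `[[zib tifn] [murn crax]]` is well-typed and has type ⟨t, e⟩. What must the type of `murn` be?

[[zib tifn] [murn crax]] must have type ⟨t, e⟩. The sister [zib tifn] has type e; that is not a function onto ⟨t, e⟩, so [murn crax] must be the functor, of type ⟨e, ⟨t, e⟩⟩.
[murn crax] must have type ⟨e, ⟨t, e⟩⟩. The sister crax has type e; that is not a function onto ⟨e, ⟨t, e⟩⟩, so murn must be the functor, of type ⟨e, ⟨e, ⟨t, e⟩⟩⟩.

⟨e, ⟨e, ⟨t, e⟩⟩⟩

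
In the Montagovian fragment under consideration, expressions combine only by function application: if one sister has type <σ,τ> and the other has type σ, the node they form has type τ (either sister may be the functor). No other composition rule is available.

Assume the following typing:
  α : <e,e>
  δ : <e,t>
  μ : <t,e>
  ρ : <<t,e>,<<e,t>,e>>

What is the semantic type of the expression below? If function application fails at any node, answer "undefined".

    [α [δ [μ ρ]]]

[μ ρ]: <<t,e>,<<e,t>,e>> applied to <t,e> yields <<e,t>,e>.
[δ [μ ρ]]: <<e,t>,e> applied to <e,t> yields e.
[α [δ [μ ρ]]]: <e,e> applied to e yields e.

e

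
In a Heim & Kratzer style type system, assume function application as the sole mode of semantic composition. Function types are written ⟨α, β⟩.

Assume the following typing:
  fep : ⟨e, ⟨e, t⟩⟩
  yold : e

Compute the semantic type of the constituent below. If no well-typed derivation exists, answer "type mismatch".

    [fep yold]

At [fep yold], fep : ⟨e, ⟨e, t⟩⟩ takes yold : e, giving ⟨e, t⟩.

⟨e, t⟩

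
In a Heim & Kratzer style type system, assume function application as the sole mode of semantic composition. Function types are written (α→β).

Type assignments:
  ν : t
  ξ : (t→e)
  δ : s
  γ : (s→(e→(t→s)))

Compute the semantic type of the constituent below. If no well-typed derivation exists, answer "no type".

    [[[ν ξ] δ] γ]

At [ν ξ], ξ : (t→e) takes ν : t, giving e.
At [[ν ξ] δ]: neither e nor s can take the other as argument; the node is ill-typed.

no type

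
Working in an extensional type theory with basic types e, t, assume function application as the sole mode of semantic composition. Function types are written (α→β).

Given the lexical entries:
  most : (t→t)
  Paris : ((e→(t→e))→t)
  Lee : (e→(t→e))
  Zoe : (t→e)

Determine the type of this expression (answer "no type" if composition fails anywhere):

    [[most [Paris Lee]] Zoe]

e

[Paris Lee] — Paris of type ((e→(t→e))→t) combines with Lee of type (e→(t→e)): type t.
[most [Paris Lee]] — most of type (t→t) combines with [Paris Lee] of type t: type t.
[[most [Paris Lee]] Zoe] — Zoe of type (t→e) combines with [most [Paris Lee]] of type t: type e.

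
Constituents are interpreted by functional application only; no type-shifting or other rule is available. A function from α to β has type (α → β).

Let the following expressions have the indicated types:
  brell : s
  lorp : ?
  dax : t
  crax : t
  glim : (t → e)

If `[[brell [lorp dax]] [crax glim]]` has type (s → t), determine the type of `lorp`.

[[brell [lorp dax]] [crax glim]] is required to be (s → t). [crax glim] : e cannot yield (s → t) as functor, so [brell [lorp dax]] : (e → (s → t)).
[brell [lorp dax]] is required to be (e → (s → t)). brell : s cannot yield (e → (s → t)) as functor, so [lorp dax] : (s → (e → (s → t))).
[lorp dax] is required to be (s → (e → (s → t))). dax : t cannot yield (s → (e → (s → t))) as functor, so lorp : (t → (s → (e → (s → t)))).

(t → (s → (e → (s → t))))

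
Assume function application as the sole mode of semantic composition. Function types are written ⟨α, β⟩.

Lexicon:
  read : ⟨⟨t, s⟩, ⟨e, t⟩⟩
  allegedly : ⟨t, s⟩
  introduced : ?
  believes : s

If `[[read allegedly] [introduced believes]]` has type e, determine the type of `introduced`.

For [[read allegedly] [introduced believes]] to have type e with [read allegedly] of type ⟨e, t⟩, [introduced believes] must be the function: [introduced believes] : ⟨⟨e, t⟩, e⟩.
For [introduced believes] to have type ⟨⟨e, t⟩, e⟩ with believes of type s, introduced must be the function: introduced : ⟨s, ⟨⟨e, t⟩, e⟩⟩.

⟨s, ⟨⟨e, t⟩, e⟩⟩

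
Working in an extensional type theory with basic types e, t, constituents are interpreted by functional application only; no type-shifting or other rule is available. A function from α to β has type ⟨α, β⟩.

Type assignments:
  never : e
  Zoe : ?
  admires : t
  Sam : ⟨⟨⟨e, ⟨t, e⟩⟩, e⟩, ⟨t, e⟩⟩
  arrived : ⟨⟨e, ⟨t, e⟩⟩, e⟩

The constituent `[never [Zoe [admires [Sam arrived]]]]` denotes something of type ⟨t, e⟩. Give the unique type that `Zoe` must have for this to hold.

⟨e, ⟨e, ⟨t, e⟩⟩⟩

At [never [Zoe [admires [Sam arrived]]]] (required: ⟨t, e⟩): never is e, which is not a function with range ⟨t, e⟩; hence [Zoe [admires [Sam arrived]]] is the functor — type ⟨e, ⟨t, e⟩⟩.
At [Zoe [admires [Sam arrived]]] (required: ⟨e, ⟨t, e⟩⟩): [admires [Sam arrived]] is e, which is not a function with range ⟨e, ⟨t, e⟩⟩; hence Zoe is the functor — type ⟨e, ⟨e, ⟨t, e⟩⟩⟩.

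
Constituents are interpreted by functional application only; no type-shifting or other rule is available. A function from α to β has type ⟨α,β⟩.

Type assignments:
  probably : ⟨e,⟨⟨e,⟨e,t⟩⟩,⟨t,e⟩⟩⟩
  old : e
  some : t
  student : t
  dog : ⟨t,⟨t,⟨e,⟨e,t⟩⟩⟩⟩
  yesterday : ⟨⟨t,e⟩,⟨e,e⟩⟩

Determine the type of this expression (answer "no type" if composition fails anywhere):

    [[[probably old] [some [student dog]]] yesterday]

⟨e,e⟩

At [probably old], probably : ⟨e,⟨⟨e,⟨e,t⟩⟩,⟨t,e⟩⟩⟩ takes old : e, giving ⟨⟨e,⟨e,t⟩⟩,⟨t,e⟩⟩.
At [student dog], dog : ⟨t,⟨t,⟨e,⟨e,t⟩⟩⟩⟩ takes student : t, giving ⟨t,⟨e,⟨e,t⟩⟩⟩.
At [some [student dog]], [student dog] : ⟨t,⟨e,⟨e,t⟩⟩⟩ takes some : t, giving ⟨e,⟨e,t⟩⟩.
At [[probably old] [some [student dog]]], [probably old] : ⟨⟨e,⟨e,t⟩⟩,⟨t,e⟩⟩ takes [some [student dog]] : ⟨e,⟨e,t⟩⟩, giving ⟨t,e⟩.
At [[[probably old] [some [student dog]]] yesterday], yesterday : ⟨⟨t,e⟩,⟨e,e⟩⟩ takes [[probably old] [some [student dog]]] : ⟨t,e⟩, giving ⟨e,e⟩.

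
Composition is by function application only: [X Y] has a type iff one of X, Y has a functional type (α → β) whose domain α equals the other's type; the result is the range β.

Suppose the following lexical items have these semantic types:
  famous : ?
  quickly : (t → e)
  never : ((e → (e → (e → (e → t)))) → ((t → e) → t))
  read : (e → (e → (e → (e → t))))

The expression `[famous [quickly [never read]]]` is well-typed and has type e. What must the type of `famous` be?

(t → e)

At [famous [quickly [never read]]] (required: e): [quickly [never read]] is t, which is not a function with range e; hence famous is the functor — type (t → e).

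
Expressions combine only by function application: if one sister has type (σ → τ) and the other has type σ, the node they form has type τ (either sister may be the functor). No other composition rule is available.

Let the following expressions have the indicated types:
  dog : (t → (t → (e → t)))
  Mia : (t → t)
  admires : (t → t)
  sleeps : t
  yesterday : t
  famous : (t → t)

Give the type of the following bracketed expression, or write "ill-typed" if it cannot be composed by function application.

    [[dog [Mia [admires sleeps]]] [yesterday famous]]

[admires sleeps]: admires is (t → t), sleeps is t; result t.
[Mia [admires sleeps]]: Mia is (t → t), [admires sleeps] is t; result t.
[dog [Mia [admires sleeps]]]: dog is (t → (t → (e → t))), [Mia [admires sleeps]] is t; result (t → (e → t)).
[yesterday famous]: famous is (t → t), yesterday is t; result t.
[[dog [Mia [admires sleeps]]] [yesterday famous]]: [dog [Mia [admires sleeps]]] is (t → (e → t)), [yesterday famous] is t; result (e → t).

(e → t)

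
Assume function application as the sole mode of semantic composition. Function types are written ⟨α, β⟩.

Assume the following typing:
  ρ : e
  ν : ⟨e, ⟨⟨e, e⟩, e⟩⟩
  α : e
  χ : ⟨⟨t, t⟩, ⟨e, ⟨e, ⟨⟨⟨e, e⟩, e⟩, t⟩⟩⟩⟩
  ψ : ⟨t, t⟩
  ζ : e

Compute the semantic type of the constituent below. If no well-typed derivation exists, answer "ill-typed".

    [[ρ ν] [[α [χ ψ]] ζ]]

At [ρ ν], ν : ⟨e, ⟨⟨e, e⟩, e⟩⟩ takes ρ : e, giving ⟨⟨e, e⟩, e⟩.
At [χ ψ], χ : ⟨⟨t, t⟩, ⟨e, ⟨e, ⟨⟨⟨e, e⟩, e⟩, t⟩⟩⟩⟩ takes ψ : ⟨t, t⟩, giving ⟨e, ⟨e, ⟨⟨⟨e, e⟩, e⟩, t⟩⟩⟩.
At [α [χ ψ]], [χ ψ] : ⟨e, ⟨e, ⟨⟨⟨e, e⟩, e⟩, t⟩⟩⟩ takes α : e, giving ⟨e, ⟨⟨⟨e, e⟩, e⟩, t⟩⟩.
At [[α [χ ψ]] ζ], [α [χ ψ]] : ⟨e, ⟨⟨⟨e, e⟩, e⟩, t⟩⟩ takes ζ : e, giving ⟨⟨⟨e, e⟩, e⟩, t⟩.
At [[ρ ν] [[α [χ ψ]] ζ]], [[α [χ ψ]] ζ] : ⟨⟨⟨e, e⟩, e⟩, t⟩ takes [ρ ν] : ⟨⟨e, e⟩, e⟩, giving t.

t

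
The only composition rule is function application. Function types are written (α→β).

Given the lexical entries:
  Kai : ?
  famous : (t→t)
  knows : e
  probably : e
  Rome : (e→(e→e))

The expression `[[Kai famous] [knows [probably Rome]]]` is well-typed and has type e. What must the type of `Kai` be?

((t→t)→(e→e))

[[Kai famous] [knows [probably Rome]]] is required to be e. [knows [probably Rome]] : e cannot yield e as functor, so [Kai famous] : (e→e).
[Kai famous] is required to be (e→e). famous : (t→t) cannot yield (e→e) as functor, so Kai : ((t→t)→(e→e)).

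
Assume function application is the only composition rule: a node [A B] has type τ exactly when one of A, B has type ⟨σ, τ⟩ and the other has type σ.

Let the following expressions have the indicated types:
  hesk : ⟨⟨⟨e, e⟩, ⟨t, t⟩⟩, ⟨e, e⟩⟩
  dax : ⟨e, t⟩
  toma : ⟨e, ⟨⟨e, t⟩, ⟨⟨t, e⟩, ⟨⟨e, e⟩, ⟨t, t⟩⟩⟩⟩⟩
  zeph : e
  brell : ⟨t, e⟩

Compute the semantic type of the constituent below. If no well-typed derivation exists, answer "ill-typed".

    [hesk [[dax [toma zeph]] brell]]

[toma zeph]: functor toma : ⟨e, ⟨⟨e, t⟩, ⟨⟨t, e⟩, ⟨⟨e, e⟩, ⟨t, t⟩⟩⟩⟩⟩, argument zeph : e; result ⟨⟨e, t⟩, ⟨⟨t, e⟩, ⟨⟨e, e⟩, ⟨t, t⟩⟩⟩⟩.
[dax [toma zeph]]: functor [toma zeph] : ⟨⟨e, t⟩, ⟨⟨t, e⟩, ⟨⟨e, e⟩, ⟨t, t⟩⟩⟩⟩, argument dax : ⟨e, t⟩; result ⟨⟨t, e⟩, ⟨⟨e, e⟩, ⟨t, t⟩⟩⟩.
[[dax [toma zeph]] brell]: functor [dax [toma zeph]] : ⟨⟨t, e⟩, ⟨⟨e, e⟩, ⟨t, t⟩⟩⟩, argument brell : ⟨t, e⟩; result ⟨⟨e, e⟩, ⟨t, t⟩⟩.
[hesk [[dax [toma zeph]] brell]]: functor hesk : ⟨⟨⟨e, e⟩, ⟨t, t⟩⟩, ⟨e, e⟩⟩, argument [[dax [toma zeph]] brell] : ⟨⟨e, e⟩, ⟨t, t⟩⟩; result ⟨e, e⟩.

⟨e, e⟩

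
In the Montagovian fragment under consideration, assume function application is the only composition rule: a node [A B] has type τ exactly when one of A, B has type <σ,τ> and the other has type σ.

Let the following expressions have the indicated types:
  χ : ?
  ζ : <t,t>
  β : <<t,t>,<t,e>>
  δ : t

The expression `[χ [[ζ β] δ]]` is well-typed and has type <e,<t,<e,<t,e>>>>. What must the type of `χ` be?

<e,<e,<t,<e,<t,e>>>>>

For [χ [[ζ β] δ]] to have type <e,<t,<e,<t,e>>>> with [[ζ β] δ] of type e, χ must be the function: χ : <e,<e,<t,<e,<t,e>>>>>.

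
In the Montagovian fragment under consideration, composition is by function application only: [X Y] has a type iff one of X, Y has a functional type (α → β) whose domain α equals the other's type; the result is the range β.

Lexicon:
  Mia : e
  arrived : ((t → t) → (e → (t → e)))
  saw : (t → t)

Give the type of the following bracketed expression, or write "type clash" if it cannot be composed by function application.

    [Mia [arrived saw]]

(t → e)

[arrived saw]: arrived is ((t → t) → (e → (t → e))), saw is (t → t); result (e → (t → e)).
[Mia [arrived saw]]: [arrived saw] is (e → (t → e)), Mia is e; result (t → e).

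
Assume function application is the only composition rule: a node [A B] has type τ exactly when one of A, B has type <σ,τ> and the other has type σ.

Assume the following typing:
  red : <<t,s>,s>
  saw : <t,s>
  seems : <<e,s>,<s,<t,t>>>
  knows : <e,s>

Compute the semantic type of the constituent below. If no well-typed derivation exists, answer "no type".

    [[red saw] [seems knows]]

<t,t>

[red saw]: functor red : <<t,s>,s>, argument saw : <t,s>; result s.
[seems knows]: functor seems : <<e,s>,<s,<t,t>>>, argument knows : <e,s>; result <s,<t,t>>.
[[red saw] [seems knows]]: functor [seems knows] : <s,<t,t>>, argument [red saw] : s; result <t,t>.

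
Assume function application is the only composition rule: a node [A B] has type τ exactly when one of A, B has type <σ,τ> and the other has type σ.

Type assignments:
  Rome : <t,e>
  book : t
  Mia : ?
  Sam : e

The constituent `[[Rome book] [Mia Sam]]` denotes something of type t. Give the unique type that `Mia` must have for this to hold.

[[Rome book] [Mia Sam]] must have type t. The sister [Rome book] has type e; that is not a function onto t, so [Mia Sam] must be the functor, of type <e,t>.
[Mia Sam] must have type <e,t>. The sister Sam has type e; that is not a function onto <e,t>, so Mia must be the functor, of type <e,<e,t>>.

<e,<e,t>>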